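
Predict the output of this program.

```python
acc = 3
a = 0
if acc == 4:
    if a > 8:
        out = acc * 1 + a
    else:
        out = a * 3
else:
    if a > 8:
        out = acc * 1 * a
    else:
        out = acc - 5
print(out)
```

acc=3, a=0
acc == 4 is False; a > 8 is False
→ out = acc - 5 = -2

-2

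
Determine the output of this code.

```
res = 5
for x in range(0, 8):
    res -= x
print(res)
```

x=0: res = 5-0 = 5
x=1: res = 5-1 = 4
x=2: res = 4-2 = 2
x=3: res = 2-3 = -1
x=4: res = (-1)-4 = -5
x=5: res = (-5)-5 = -10
x=6: res = (-10)-6 = -16
x=7: res = (-16)-7 = -23

-23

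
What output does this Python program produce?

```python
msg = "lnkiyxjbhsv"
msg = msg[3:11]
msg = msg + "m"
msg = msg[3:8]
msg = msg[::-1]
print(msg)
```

vshbj

slice [3:11] → 'iyxjbhsv'
+ 'm' → 'iyxjbhsvm'
slice [3:8] → 'jbhsv'
reverse → 'vshbj'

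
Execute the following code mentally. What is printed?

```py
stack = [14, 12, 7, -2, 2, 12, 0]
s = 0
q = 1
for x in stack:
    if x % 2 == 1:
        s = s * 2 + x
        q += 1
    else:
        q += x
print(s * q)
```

x=14: not odd; q=15
x=12: not odd; q=27
x=7: odd, s = 0*2+7 = 7; q=28
x=-2: not odd; q=26
x=2: not odd; q=28
x=12: not odd; q=40
x=0: not odd; q=40
s*q = 7*40 = 280

280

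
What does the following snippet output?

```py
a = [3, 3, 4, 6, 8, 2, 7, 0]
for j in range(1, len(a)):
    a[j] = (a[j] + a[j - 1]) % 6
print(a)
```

j=1: a[1] = (3+3)%6 = 0 → [3, 0, 4, 6, 8, 2, 7, 0]
j=2: a[2] = (4+0)%6 = 4 → [3, 0, 4, 6, 8, 2, 7, 0]
j=3: a[3] = (6+4)%6 = 4 → [3, 0, 4, 4, 8, 2, 7, 0]
j=4: a[4] = (8+4)%6 = 0 → [3, 0, 4, 4, 0, 2, 7, 0]
j=5: a[5] = (2+0)%6 = 2 → [3, 0, 4, 4, 0, 2, 7, 0]
j=6: a[6] = (7+2)%6 = 3 → [3, 0, 4, 4, 0, 2, 3, 0]
j=7: a[7] = (0+3)%6 = 3 → [3, 0, 4, 4, 0, 2, 3, 3]

[3, 0, 4, 4, 0, 2, 3, 3]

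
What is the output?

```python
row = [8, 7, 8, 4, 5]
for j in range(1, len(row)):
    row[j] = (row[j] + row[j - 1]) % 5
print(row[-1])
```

j=1: row[1] = (7+8)%5 = 0 → [8, 0, 8, 4, 5]
j=2: row[2] = (8+0)%5 = 3 → [8, 0, 3, 4, 5]
j=3: row[3] = (4+3)%5 = 2 → [8, 0, 3, 2, 5]
j=4: row[4] = (5+2)%5 = 2 → [8, 0, 3, 2, 2]

2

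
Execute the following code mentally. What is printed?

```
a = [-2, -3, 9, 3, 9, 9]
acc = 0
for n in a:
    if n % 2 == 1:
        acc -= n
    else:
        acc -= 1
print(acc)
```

n=-2: not odd, acc = 0-1 = -1
n=-3: odd, acc = (-1)-(-3) = 2
n=9: odd, acc = 2-9 = -7
n=3: odd, acc = (-7)-3 = -10
n=9: odd, acc = (-10)-9 = -19
n=9: odd, acc = (-19)-9 = -28

-28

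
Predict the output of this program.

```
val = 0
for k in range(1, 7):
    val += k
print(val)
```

21

k=1: val = 0+1 = 1
k=2: val = 1+2 = 3
k=3: val = 3+3 = 6
k=4: val = 6+4 = 10
k=5: val = 10+5 = 15
k=6: val = 15+6 = 21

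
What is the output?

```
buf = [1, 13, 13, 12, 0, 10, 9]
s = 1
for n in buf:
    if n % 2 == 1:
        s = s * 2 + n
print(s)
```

111

n=1: odd, s = 1*2+1 = 3
n=13: odd, s = 3*2+13 = 19
n=13: odd, s = 19*2+13 = 51
n=12: not odd
n=0: not odd
n=10: not odd
n=9: odd, s = 51*2+9 = 111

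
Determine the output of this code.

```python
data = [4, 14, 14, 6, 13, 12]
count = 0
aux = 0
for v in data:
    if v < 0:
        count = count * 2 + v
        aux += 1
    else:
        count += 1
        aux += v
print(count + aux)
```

69

v=4: not <0, count = 0+1 = 1; aux=4
v=14: not <0, count = 1+1 = 2; aux=18
v=14: not <0, count = 2+1 = 3; aux=32
v=6: not <0, count = 3+1 = 4; aux=38
v=13: not <0, count = 4+1 = 5; aux=51
v=12: not <0, count = 5+1 = 6; aux=63
count+aux = 6+63 = 69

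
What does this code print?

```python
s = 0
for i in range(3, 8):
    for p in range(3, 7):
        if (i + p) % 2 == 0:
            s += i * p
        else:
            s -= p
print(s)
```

i=3,p=3: even sum, s = 0+9 = 9
i=3,p=4: odd sum, s = 9-4 = 5
i=3,p=5: even sum, s = 5+15 = 20
i=3,p=6: odd sum, s = 20-6 = 14
i=4,p=3: odd sum, s = 14-3 = 11
i=4,p=4: even sum, s = 11+16 = 27
i=4,p=5: odd sum, s = 27-5 = 22
i=4,p=6: even sum, s = 22+24 = 46
i=5,p=3: even sum, s = 46+15 = 61
i=5,p=4: odd sum, s = 61-4 = 57
i=5,p=5: even sum, s = 57+25 = 82
i=5,p=6: odd sum, s = 82-6 = 76
i=6,p=3: odd sum, s = 76-3 = 73
i=6,p=4: even sum, s = 73+24 = 97
i=6,p=5: odd sum, s = 97-5 = 92
i=6,p=6: even sum, s = 92+36 = 128
i=7,p=3: even sum, s = 128+21 = 149
i=7,p=4: odd sum, s = 149-4 = 145
i=7,p=5: even sum, s = 145+35 = 180
i=7,p=6: odd sum, s = 180-6 = 174

174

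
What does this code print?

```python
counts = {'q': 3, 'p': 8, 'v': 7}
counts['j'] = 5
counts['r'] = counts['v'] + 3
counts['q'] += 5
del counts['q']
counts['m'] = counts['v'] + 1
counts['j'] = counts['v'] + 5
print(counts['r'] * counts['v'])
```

70

counts['j'] = 5 → {'q': 3, 'p': 8, 'v': 7, 'j': 5}
counts['r'] = counts['v']+3 = 10 → {'q': 3, 'p': 8, 'v': 7, 'j': 5, 'r': 10}
counts['q'] = 3+5 = 8 → {'q': 8, 'p': 8, 'v': 7, 'j': 5, 'r': 10}
del 'q' → {'p': 8, 'v': 7, 'j': 5, 'r': 10}
counts['m'] = counts['v']+1 = 8 → {'p': 8, 'v': 7, 'j': 5, 'r': 10, 'm': 8}
counts['j'] = counts['v']+5 = 12 → {'p': 8, 'v': 7, 'j': 12, 'r': 10, 'm': 8}
counts['r']*counts['v'] = 10*7 = 70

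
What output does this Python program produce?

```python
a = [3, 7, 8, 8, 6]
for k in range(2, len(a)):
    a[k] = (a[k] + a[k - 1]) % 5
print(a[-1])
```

4

k=2: a[2] = (8+7)%5 = 0 → [3, 7, 0, 8, 6]
k=3: a[3] = (8+0)%5 = 3 → [3, 7, 0, 3, 6]
k=4: a[4] = (6+3)%5 = 4 → [3, 7, 0, 3, 4]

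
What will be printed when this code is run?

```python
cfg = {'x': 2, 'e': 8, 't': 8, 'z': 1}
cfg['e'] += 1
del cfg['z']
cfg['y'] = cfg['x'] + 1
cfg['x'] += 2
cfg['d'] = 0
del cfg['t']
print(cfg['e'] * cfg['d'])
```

cfg['e'] = 8+1 = 9 → {'x': 2, 'e': 9, 't': 8, 'z': 1}
del 'z' → {'x': 2, 'e': 9, 't': 8}
cfg['y'] = cfg['x']+1 = 3 → {'x': 2, 'e': 9, 't': 8, 'y': 3}
cfg['x'] = 2+2 = 4 → {'x': 4, 'e': 9, 't': 8, 'y': 3}
cfg['d'] = 0 → {'x': 4, 'e': 9, 't': 8, 'y': 3, 'd': 0}
del 't' → {'x': 4, 'e': 9, 'y': 3, 'd': 0}
cfg['e']*cfg['d'] = 9*0 = 0

0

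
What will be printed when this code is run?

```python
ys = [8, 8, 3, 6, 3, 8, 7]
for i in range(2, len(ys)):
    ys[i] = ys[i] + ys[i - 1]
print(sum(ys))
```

i=2: ys[2] = 3+8 = 11 → [8, 8, 11, 6, 3, 8, 7]
i=3: ys[3] = 6+11 = 17 → [8, 8, 11, 17, 3, 8, 7]
i=4: ys[4] = 3+17 = 20 → [8, 8, 11, 17, 20, 8, 7]
i=5: ys[5] = 8+20 = 28 → [8, 8, 11, 17, 20, 28, 7]
i=6: ys[6] = 7+28 = 35 → [8, 8, 11, 17, 20, 28, 35]
sum = 127

127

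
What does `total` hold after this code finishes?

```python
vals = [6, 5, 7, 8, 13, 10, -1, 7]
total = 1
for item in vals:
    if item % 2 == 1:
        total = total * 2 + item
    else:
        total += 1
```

269

item=6: not odd, total = 1+1 = 2
item=5: odd, total = 2*2+5 = 9
item=7: odd, total = 9*2+7 = 25
item=8: not odd, total = 25+1 = 26
item=13: odd, total = 26*2+13 = 65
item=10: not odd, total = 65+1 = 66
item=-1: odd, total = 66*2+(-1) = 131
item=7: odd, total = 131*2+7 = 269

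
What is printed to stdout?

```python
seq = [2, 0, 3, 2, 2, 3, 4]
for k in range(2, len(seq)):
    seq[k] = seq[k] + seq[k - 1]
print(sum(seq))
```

41

k=2: seq[2] = 3+0 = 3 → [2, 0, 3, 2, 2, 3, 4]
k=3: seq[3] = 2+3 = 5 → [2, 0, 3, 5, 2, 3, 4]
k=4: seq[4] = 2+5 = 7 → [2, 0, 3, 5, 7, 3, 4]
k=5: seq[5] = 3+7 = 10 → [2, 0, 3, 5, 7, 10, 4]
k=6: seq[6] = 4+10 = 14 → [2, 0, 3, 5, 7, 10, 14]
sum = 41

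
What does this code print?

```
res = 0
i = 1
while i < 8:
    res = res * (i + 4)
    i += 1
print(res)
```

0

i=1: res = 0*5 = 0
i=2: res = 0*6 = 0
i=3: res = 0*7 = 0
i=4: res = 0*8 = 0
i=5: res = 0*9 = 0
i=6: res = 0*10 = 0
i=7: res = 0*11 = 0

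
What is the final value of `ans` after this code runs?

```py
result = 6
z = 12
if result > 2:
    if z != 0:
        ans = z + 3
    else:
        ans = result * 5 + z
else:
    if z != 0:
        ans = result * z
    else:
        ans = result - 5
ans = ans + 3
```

18

result=6, z=12
result > 2 is True; z != 0 is True
→ ans = z + 3 = 15
ans = 15+3 = 18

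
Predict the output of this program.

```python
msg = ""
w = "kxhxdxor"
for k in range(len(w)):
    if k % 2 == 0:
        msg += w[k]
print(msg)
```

k=0: add 'k' → 'k'
k=1: skip
k=2: add 'h' → 'kh'
k=3: skip
k=4: add 'd' → 'khd'
k=5: skip
k=6: add 'o' → 'khdo'
k=7: skip

khdo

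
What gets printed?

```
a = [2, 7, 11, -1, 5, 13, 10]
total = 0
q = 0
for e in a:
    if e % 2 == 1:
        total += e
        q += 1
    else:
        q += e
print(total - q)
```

e=2: not odd; q=2
e=7: odd, total = 0+7 = 7; q=3
e=11: odd, total = 7+11 = 18; q=4
e=-1: odd, total = 18+(-1) = 17; q=5
e=5: odd, total = 17+5 = 22; q=6
e=13: odd, total = 22+13 = 35; q=7
e=10: not odd; q=17
total-q = 35-17 = 18

18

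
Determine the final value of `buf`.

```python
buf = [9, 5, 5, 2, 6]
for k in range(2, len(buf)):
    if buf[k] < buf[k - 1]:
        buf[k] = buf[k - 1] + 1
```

k=2: 5>=5, unchanged → [9, 5, 5, 2, 6]
k=3: 2<5, buf[3] = 5+1 = 6 → [9, 5, 5, 6, 6]
k=4: 6>=6, unchanged → [9, 5, 5, 6, 6]

[9, 5, 5, 6, 6]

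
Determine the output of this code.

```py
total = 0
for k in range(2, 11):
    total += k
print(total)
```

k=2: total = 0+2 = 2
k=3: total = 2+3 = 5
k=4: total = 5+4 = 9
k=5: total = 9+5 = 14
k=6: total = 14+6 = 20
k=7: total = 20+7 = 27
k=8: total = 27+8 = 35
k=9: total = 35+9 = 44
k=10: total = 44+10 = 54

54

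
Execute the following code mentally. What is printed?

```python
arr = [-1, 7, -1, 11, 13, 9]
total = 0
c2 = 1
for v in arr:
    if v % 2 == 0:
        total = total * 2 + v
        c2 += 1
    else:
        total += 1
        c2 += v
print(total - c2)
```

-33

v=-1: not even, total = 0+1 = 1; c2=0
v=7: not even, total = 1+1 = 2; c2=7
v=-1: not even, total = 2+1 = 3; c2=6
v=11: not even, total = 3+1 = 4; c2=17
v=13: not even, total = 4+1 = 5; c2=30
v=9: not even, total = 5+1 = 6; c2=39
total-c2 = 6-39 = -33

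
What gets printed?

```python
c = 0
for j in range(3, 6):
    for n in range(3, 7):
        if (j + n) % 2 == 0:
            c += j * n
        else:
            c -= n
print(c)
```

j=3,n=3: even sum, c = 0+9 = 9
j=3,n=4: odd sum, c = 9-4 = 5
j=3,n=5: even sum, c = 5+15 = 20
j=3,n=6: odd sum, c = 20-6 = 14
j=4,n=3: odd sum, c = 14-3 = 11
j=4,n=4: even sum, c = 11+16 = 27
j=4,n=5: odd sum, c = 27-5 = 22
j=4,n=6: even sum, c = 22+24 = 46
j=5,n=3: even sum, c = 46+15 = 61
j=5,n=4: odd sum, c = 61-4 = 57
j=5,n=5: even sum, c = 57+25 = 82
j=5,n=6: odd sum, c = 82-6 = 76

76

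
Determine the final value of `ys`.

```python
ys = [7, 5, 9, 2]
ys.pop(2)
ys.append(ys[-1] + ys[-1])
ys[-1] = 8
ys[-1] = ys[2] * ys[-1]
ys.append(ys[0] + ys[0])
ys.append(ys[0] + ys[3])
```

[7, 5, 2, 16, 14, 23]

pop(2) removes 9 → [7, 5, 2]
append ys[-1]+ys[-1] = 2+2 = 4 → [7, 5, 2, 4]
ys[-1] = 8 → [7, 5, 2, 8]
ys[-1] = ys[2]*ys[-1] = 2*8 = 16 → [7, 5, 2, 16]
append ys[0]+ys[0] = 7+7 = 14 → [7, 5, 2, 16, 14]
append ys[0]+ys[3] = 7+16 = 23 → [7, 5, 2, 16, 14, 23]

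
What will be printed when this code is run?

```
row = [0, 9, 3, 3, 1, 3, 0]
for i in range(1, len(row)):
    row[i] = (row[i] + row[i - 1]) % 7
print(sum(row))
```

i=1: row[1] = (9+0)%7 = 2 → [0, 2, 3, 3, 1, 3, 0]
i=2: row[2] = (3+2)%7 = 5 → [0, 2, 5, 3, 1, 3, 0]
i=3: row[3] = (3+5)%7 = 1 → [0, 2, 5, 1, 1, 3, 0]
i=4: row[4] = (1+1)%7 = 2 → [0, 2, 5, 1, 2, 3, 0]
i=5: row[5] = (3+2)%7 = 5 → [0, 2, 5, 1, 2, 5, 0]
i=6: row[6] = (0+5)%7 = 5 → [0, 2, 5, 1, 2, 5, 5]
sum = 20

20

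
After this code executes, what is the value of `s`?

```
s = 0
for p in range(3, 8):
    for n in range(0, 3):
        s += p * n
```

p=3,n=0: s = 0+0 = 0
p=3,n=1: s = 0+3 = 3
p=3,n=2: s = 3+6 = 9
p=4,n=0: s = 9+0 = 9
p=4,n=1: s = 9+4 = 13
p=4,n=2: s = 13+8 = 21
p=5,n=0: s = 21+0 = 21
p=5,n=1: s = 21+5 = 26
p=5,n=2: s = 26+10 = 36
p=6,n=0: s = 36+0 = 36
p=6,n=1: s = 36+6 = 42
p=6,n=2: s = 42+12 = 54
p=7,n=0: s = 54+0 = 54
p=7,n=1: s = 54+7 = 61
p=7,n=2: s = 61+14 = 75

75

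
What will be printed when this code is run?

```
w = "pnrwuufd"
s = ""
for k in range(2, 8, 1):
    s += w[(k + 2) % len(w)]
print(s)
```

uufdpn

k=2: add w[4]='u' → 'u'
k=3: add w[5]='u' → 'uu'
k=4: add w[6]='f' → 'uuf'
k=5: add w[7]='d' → 'uufd'
k=6: add w[0]='p' → 'uufdp'
k=7: add w[1]='n' → 'uufdpn'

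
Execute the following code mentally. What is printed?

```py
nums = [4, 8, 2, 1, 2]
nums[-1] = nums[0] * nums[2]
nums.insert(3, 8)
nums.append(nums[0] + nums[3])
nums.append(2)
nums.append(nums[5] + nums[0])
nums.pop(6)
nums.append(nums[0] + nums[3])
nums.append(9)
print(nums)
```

nums[-1] = nums[0]*nums[2] = 4*2 = 8 → [4, 8, 2, 1, 8]
insert 8 at 3 → [4, 8, 2, 8, 1, 8]
append nums[0]+nums[3] = 4+8 = 12 → [4, 8, 2, 8, 1, 8, 12]
append 2 → [4, 8, 2, 8, 1, 8, 12, 2]
append nums[5]+nums[0] = 8+4 = 12 → [4, 8, 2, 8, 1, 8, 12, 2, 12]
pop(6) removes 12 → [4, 8, 2, 8, 1, 8, 2, 12]
append nums[0]+nums[3] = 4+8 = 12 → [4, 8, 2, 8, 1, 8, 2, 12, 12]
append 9 → [4, 8, 2, 8, 1, 8, 2, 12, 12, 9]

[4, 8, 2, 8, 1, 8, 2, 12, 12, 9]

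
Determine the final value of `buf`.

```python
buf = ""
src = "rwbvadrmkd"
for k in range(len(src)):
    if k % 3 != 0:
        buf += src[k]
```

'wbadmk'

k=0: skip
k=1: add 'w' → 'w'
k=2: add 'b' → 'wb'
k=3: skip
k=4: add 'a' → 'wba'
k=5: add 'd' → 'wbad'
k=6: skip
k=7: add 'm' → 'wbadm'
k=8: add 'k' → 'wbadmk'
k=9: skip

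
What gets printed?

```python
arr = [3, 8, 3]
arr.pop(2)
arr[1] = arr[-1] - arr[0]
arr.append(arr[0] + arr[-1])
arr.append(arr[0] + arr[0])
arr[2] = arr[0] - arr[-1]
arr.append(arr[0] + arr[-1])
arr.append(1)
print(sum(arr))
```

pop(2) removes 3 → [3, 8]
arr[1] = arr[-1]-arr[0] = 8-3 = 5 → [3, 5]
append arr[0]+arr[-1] = 3+5 = 8 → [3, 5, 8]
append arr[0]+arr[0] = 3+3 = 6 → [3, 5, 8, 6]
arr[2] = arr[0]-arr[-1] = 3-6 = -3 → [3, 5, -3, 6]
append arr[0]+arr[-1] = 3+6 = 9 → [3, 5, -3, 6, 9]
append 1 → [3, 5, -3, 6, 9, 1]
sum = 21

21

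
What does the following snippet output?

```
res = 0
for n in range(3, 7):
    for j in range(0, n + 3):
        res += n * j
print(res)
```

485

n=3,j=0: res = 0+0 = 0
n=3,j=1: res = 0+3 = 3
n=3,j=2: res = 3+6 = 9
n=3,j=3: res = 9+9 = 18
n=3,j=4: res = 18+12 = 30
n=3,j=5: res = 30+15 = 45
n=4,j=0: res = 45+0 = 45
n=4,j=1: res = 45+4 = 49
n=4,j=2: res = 49+8 = 57
n=4,j=3: res = 57+12 = 69
n=4,j=4: res = 69+16 = 85
n=4,j=5: res = 85+20 = 105
n=4,j=6: res = 105+24 = 129
n=5,j=0: res = 129+0 = 129
n=5,j=1: res = 129+5 = 134
n=5,j=2: res = 134+10 = 144
n=5,j=3: res = 144+15 = 159
n=5,j=4: res = 159+20 = 179
n=5,j=5: res = 179+25 = 204
n=5,j=6: res = 204+30 = 234
n=5,j=7: res = 234+35 = 269
n=6,j=0: res = 269+0 = 269
n=6,j=1: res = 269+6 = 275
n=6,j=2: res = 275+12 = 287
n=6,j=3: res = 287+18 = 305
n=6,j=4: res = 305+24 = 329
n=6,j=5: res = 329+30 = 359
n=6,j=6: res = 359+36 = 395
n=6,j=7: res = 395+42 = 437
n=6,j=8: res = 437+48 = 485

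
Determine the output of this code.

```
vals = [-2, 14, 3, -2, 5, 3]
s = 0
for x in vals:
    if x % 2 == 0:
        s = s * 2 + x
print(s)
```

x=-2: even, s = 0*2+(-2) = -2
x=14: even, s = (-2)*2+14 = 10
x=3: not even
x=-2: even, s = 10*2+(-2) = 18
x=5: not even
x=3: not even

18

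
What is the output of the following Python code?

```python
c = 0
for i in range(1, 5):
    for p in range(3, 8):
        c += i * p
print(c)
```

i=1,p=3: c = 0+3 = 3
i=1,p=4: c = 3+4 = 7
i=1,p=5: c = 7+5 = 12
i=1,p=6: c = 12+6 = 18
i=1,p=7: c = 18+7 = 25
i=2,p=3: c = 25+6 = 31
i=2,p=4: c = 31+8 = 39
i=2,p=5: c = 39+10 = 49
i=2,p=6: c = 49+12 = 61
i=2,p=7: c = 61+14 = 75
i=3,p=3: c = 75+9 = 84
i=3,p=4: c = 84+12 = 96
i=3,p=5: c = 96+15 = 111
i=3,p=6: c = 111+18 = 129
i=3,p=7: c = 129+21 = 150
i=4,p=3: c = 150+12 = 162
i=4,p=4: c = 162+16 = 178
i=4,p=5: c = 178+20 = 198
i=4,p=6: c = 198+24 = 222
i=4,p=7: c = 222+28 = 250

250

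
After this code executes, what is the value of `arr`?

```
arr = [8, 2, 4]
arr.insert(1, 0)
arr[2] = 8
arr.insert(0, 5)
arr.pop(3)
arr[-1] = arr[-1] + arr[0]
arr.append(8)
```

[5, 8, 0, 9, 8]

insert 0 at 1 → [8, 0, 2, 4]
arr[2] = 8 → [8, 0, 8, 4]
insert 5 at 0 → [5, 8, 0, 8, 4]
pop(3) removes 8 → [5, 8, 0, 4]
arr[-1] = arr[-1]+arr[0] = 4+5 = 9 → [5, 8, 0, 9]
append 8 → [5, 8, 0, 9, 8]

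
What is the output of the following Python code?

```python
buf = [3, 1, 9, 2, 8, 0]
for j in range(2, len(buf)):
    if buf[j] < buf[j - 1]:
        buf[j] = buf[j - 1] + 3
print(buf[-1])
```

j=2: 9>=1, unchanged → [3, 1, 9, 2, 8, 0]
j=3: 2<9, buf[3] = 9+3 = 12 → [3, 1, 9, 12, 8, 0]
j=4: 8<12, buf[4] = 12+3 = 15 → [3, 1, 9, 12, 15, 0]
j=5: 0<15, buf[5] = 15+3 = 18 → [3, 1, 9, 12, 15, 18]

18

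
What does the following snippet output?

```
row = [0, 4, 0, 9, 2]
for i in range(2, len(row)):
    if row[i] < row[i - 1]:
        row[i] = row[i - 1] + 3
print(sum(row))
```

i=2: 0<4, row[2] = 4+3 = 7 → [0, 4, 7, 9, 2]
i=3: 9>=7, unchanged → [0, 4, 7, 9, 2]
i=4: 2<9, row[4] = 9+3 = 12 → [0, 4, 7, 9, 12]
sum = 32

32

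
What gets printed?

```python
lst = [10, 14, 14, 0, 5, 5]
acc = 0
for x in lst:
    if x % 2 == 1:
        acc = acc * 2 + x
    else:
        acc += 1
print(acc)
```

x=10: not odd, acc = 0+1 = 1
x=14: not odd, acc = 1+1 = 2
x=14: not odd, acc = 2+1 = 3
x=0: not odd, acc = 3+1 = 4
x=5: odd, acc = 4*2+5 = 13
x=5: odd, acc = 13*2+5 = 31

31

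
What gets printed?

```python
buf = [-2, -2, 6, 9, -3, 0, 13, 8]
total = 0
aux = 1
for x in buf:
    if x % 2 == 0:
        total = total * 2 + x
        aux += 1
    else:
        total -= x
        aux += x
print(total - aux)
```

x=-2: even, total = 0*2+(-2) = -2; aux=2
x=-2: even, total = (-2)*2+(-2) = -6; aux=3
x=6: even, total = (-6)*2+6 = -6; aux=4
x=9: not even, total = (-6)-9 = -15; aux=13
x=-3: not even, total = (-15)-(-3) = -12; aux=10
x=0: even, total = (-12)*2+0 = -24; aux=11
x=13: not even, total = (-24)-13 = -37; aux=24
x=8: even, total = (-37)*2+8 = -66; aux=25
total-aux = (-66)-25 = -91

-91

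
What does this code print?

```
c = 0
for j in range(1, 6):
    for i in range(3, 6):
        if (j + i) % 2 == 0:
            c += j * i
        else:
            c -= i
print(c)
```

j=1,i=3: even sum, c = 0+3 = 3
j=1,i=4: odd sum, c = 3-4 = -1
j=1,i=5: even sum, c = (-1)+5 = 4
j=2,i=3: odd sum, c = 4-3 = 1
j=2,i=4: even sum, c = 1+8 = 9
j=2,i=5: odd sum, c = 9-5 = 4
j=3,i=3: even sum, c = 4+9 = 13
j=3,i=4: odd sum, c = 13-4 = 9
j=3,i=5: even sum, c = 9+15 = 24
j=4,i=3: odd sum, c = 24-3 = 21
j=4,i=4: even sum, c = 21+16 = 37
j=4,i=5: odd sum, c = 37-5 = 32
j=5,i=3: even sum, c = 32+15 = 47
j=5,i=4: odd sum, c = 47-4 = 43
j=5,i=5: even sum, c = 43+25 = 68

68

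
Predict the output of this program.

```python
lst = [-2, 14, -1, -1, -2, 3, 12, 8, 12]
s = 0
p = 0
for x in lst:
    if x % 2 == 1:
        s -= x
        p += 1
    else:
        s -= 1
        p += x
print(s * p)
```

x=-2: not odd, s = 0-1 = -1; p=-2
x=14: not odd, s = (-1)-1 = -2; p=12
x=-1: odd, s = (-2)-(-1) = -1; p=13
x=-1: odd, s = (-1)-(-1) = 0; p=14
x=-2: not odd, s = 0-1 = -1; p=12
x=3: odd, s = (-1)-3 = -4; p=13
x=12: not odd, s = (-4)-1 = -5; p=25
x=8: not odd, s = (-5)-1 = -6; p=33
x=12: not odd, s = (-6)-1 = -7; p=45
s*p = (-7)*45 = -315

-315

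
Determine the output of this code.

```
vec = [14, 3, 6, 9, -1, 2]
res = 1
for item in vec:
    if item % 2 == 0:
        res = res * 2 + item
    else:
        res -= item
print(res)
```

50

item=14: even, res = 1*2+14 = 16
item=3: not even, res = 16-3 = 13
item=6: even, res = 13*2+6 = 32
item=9: not even, res = 32-9 = 23
item=-1: not even, res = 23-(-1) = 24
item=2: even, res = 24*2+2 = 50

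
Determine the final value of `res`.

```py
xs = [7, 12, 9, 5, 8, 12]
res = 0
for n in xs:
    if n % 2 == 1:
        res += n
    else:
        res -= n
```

-11

n=7: odd, res = 0+7 = 7
n=12: not odd, res = 7-12 = -5
n=9: odd, res = (-5)+9 = 4
n=5: odd, res = 4+5 = 9
n=8: not odd, res = 9-8 = 1
n=12: not odd, res = 1-12 = -11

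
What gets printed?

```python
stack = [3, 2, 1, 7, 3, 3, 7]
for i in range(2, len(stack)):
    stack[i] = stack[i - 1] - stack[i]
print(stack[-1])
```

i=2: stack[2] = 2-1 = 1 → [3, 2, 1, 7, 3, 3, 7]
i=3: stack[3] = 1-7 = -6 → [3, 2, 1, -6, 3, 3, 7]
i=4: stack[4] = (-6)-3 = -9 → [3, 2, 1, -6, -9, 3, 7]
i=5: stack[5] = (-9)-3 = -12 → [3, 2, 1, -6, -9, -12, 7]
i=6: stack[6] = (-12)-7 = -19 → [3, 2, 1, -6, -9, -12, -19]

-19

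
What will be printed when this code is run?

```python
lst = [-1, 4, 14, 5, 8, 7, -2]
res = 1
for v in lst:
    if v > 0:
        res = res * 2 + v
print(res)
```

251

v=-1: not >0
v=4: >0, res = 1*2+4 = 6
v=14: >0, res = 6*2+14 = 26
v=5: >0, res = 26*2+5 = 57
v=8: >0, res = 57*2+8 = 122
v=7: >0, res = 122*2+7 = 251
v=-2: not >0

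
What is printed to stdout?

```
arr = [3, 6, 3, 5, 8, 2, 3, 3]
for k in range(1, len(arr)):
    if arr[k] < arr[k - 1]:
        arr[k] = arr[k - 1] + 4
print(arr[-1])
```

30

k=1: 6>=3, unchanged → [3, 6, 3, 5, 8, 2, 3, 3]
k=2: 3<6, arr[2] = 6+4 = 10 → [3, 6, 10, 5, 8, 2, 3, 3]
k=3: 5<10, arr[3] = 10+4 = 14 → [3, 6, 10, 14, 8, 2, 3, 3]
k=4: 8<14, arr[4] = 14+4 = 18 → [3, 6, 10, 14, 18, 2, 3, 3]
k=5: 2<18, arr[5] = 18+4 = 22 → [3, 6, 10, 14, 18, 22, 3, 3]
k=6: 3<22, arr[6] = 22+4 = 26 → [3, 6, 10, 14, 18, 22, 26, 3]
k=7: 3<26, arr[7] = 26+4 = 30 → [3, 6, 10, 14, 18, 22, 26, 30]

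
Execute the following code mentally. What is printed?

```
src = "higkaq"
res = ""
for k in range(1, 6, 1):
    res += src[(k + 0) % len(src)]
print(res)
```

igkaq

k=1: add src[1]='i' → 'i'
k=2: add src[2]='g' → 'ig'
k=3: add src[3]='k' → 'igk'
k=4: add src[4]='a' → 'igka'
k=5: add src[5]='q' → 'igkaq'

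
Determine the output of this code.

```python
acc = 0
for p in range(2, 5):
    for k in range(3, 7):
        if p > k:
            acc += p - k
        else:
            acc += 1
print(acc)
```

p=2,k=3: not 2>3, acc = 0+1 = 1
p=2,k=4: not 2>4, acc = 1+1 = 2
p=2,k=5: not 2>5, acc = 2+1 = 3
p=2,k=6: not 2>6, acc = 3+1 = 4
p=3,k=3: not 3>3, acc = 4+1 = 5
p=3,k=4: not 3>4, acc = 5+1 = 6
p=3,k=5: not 3>5, acc = 6+1 = 7
p=3,k=6: not 3>6, acc = 7+1 = 8
p=4,k=3: 4>3, acc = 8+1 = 9
p=4,k=4: not 4>4, acc = 9+1 = 10
p=4,k=5: not 4>5, acc = 10+1 = 11
p=4,k=6: not 4>6, acc = 11+1 = 12

12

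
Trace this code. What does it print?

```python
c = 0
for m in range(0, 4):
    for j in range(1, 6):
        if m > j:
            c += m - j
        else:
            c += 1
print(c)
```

21

m=0,j=1: not 0>1, c = 0+1 = 1
m=0,j=2: not 0>2, c = 1+1 = 2
m=0,j=3: not 0>3, c = 2+1 = 3
m=0,j=4: not 0>4, c = 3+1 = 4
m=0,j=5: not 0>5, c = 4+1 = 5
m=1,j=1: not 1>1, c = 5+1 = 6
m=1,j=2: not 1>2, c = 6+1 = 7
m=1,j=3: not 1>3, c = 7+1 = 8
m=1,j=4: not 1>4, c = 8+1 = 9
m=1,j=5: not 1>5, c = 9+1 = 10
m=2,j=1: 2>1, c = 10+1 = 11
m=2,j=2: not 2>2, c = 11+1 = 12
m=2,j=3: not 2>3, c = 12+1 = 13
m=2,j=4: not 2>4, c = 13+1 = 14
m=2,j=5: not 2>5, c = 14+1 = 15
m=3,j=1: 3>1, c = 15+2 = 17
m=3,j=2: 3>2, c = 17+1 = 18
m=3,j=3: not 3>3, c = 18+1 = 19
m=3,j=4: not 3>4, c = 19+1 = 20
m=3,j=5: not 3>5, c = 20+1 = 21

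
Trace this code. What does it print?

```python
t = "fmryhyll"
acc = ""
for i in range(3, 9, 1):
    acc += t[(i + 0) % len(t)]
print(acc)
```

yhyllf

i=3: add t[3]='y' → 'y'
i=4: add t[4]='h' → 'yh'
i=5: add t[5]='y' → 'yhy'
i=6: add t[6]='l' → 'yhyl'
i=7: add t[7]='l' → 'yhyll'
i=8: add t[0]='f' → 'yhyllf'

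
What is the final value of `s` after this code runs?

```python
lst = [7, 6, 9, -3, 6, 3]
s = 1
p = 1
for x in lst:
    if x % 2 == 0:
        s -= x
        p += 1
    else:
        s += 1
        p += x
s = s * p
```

x=7: not even, s = 1+1 = 2; p=8
x=6: even, s = 2-6 = -4; p=9
x=9: not even, s = (-4)+1 = -3; p=18
x=-3: not even, s = (-3)+1 = -2; p=15
x=6: even, s = (-2)-6 = -8; p=16
x=3: not even, s = (-8)+1 = -7; p=19
s*p = (-7)*19 = -133

-133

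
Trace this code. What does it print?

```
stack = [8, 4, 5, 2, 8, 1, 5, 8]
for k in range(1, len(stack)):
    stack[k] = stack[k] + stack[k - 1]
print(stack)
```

k=1: stack[1] = 4+8 = 12 → [8, 12, 5, 2, 8, 1, 5, 8]
k=2: stack[2] = 5+12 = 17 → [8, 12, 17, 2, 8, 1, 5, 8]
k=3: stack[3] = 2+17 = 19 → [8, 12, 17, 19, 8, 1, 5, 8]
k=4: stack[4] = 8+19 = 27 → [8, 12, 17, 19, 27, 1, 5, 8]
k=5: stack[5] = 1+27 = 28 → [8, 12, 17, 19, 27, 28, 5, 8]
k=6: stack[6] = 5+28 = 33 → [8, 12, 17, 19, 27, 28, 33, 8]
k=7: stack[7] = 8+33 = 41 → [8, 12, 17, 19, 27, 28, 33, 41]

[8, 12, 17, 19, 27, 28, 33, 41]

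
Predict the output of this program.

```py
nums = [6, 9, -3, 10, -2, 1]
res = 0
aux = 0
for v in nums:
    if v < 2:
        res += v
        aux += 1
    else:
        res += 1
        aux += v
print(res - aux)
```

v=6: not <2, res = 0+1 = 1; aux=6
v=9: not <2, res = 1+1 = 2; aux=15
v=-3: <2, res = 2+(-3) = -1; aux=16
v=10: not <2, res = (-1)+1 = 0; aux=26
v=-2: <2, res = 0+(-2) = -2; aux=27
v=1: <2, res = (-2)+1 = -1; aux=28
res-aux = (-1)-28 = -29

-29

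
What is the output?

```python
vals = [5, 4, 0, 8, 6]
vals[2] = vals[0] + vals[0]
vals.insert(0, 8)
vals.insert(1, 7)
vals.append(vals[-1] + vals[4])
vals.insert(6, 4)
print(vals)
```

[8, 7, 5, 4, 10, 8, 4, 6, 16]

vals[2] = vals[0]+vals[0] = 5+5 = 10 → [5, 4, 10, 8, 6]
insert 8 at 0 → [8, 5, 4, 10, 8, 6]
insert 7 at 1 → [8, 7, 5, 4, 10, 8, 6]
append vals[-1]+vals[4] = 6+10 = 16 → [8, 7, 5, 4, 10, 8, 6, 16]
insert 4 at 6 → [8, 7, 5, 4, 10, 8, 4, 6, 16]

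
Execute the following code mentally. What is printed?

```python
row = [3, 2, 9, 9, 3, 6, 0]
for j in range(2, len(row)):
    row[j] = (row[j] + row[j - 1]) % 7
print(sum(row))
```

j=2: row[2] = (9+2)%7 = 4 → [3, 2, 4, 9, 3, 6, 0]
j=3: row[3] = (9+4)%7 = 6 → [3, 2, 4, 6, 3, 6, 0]
j=4: row[4] = (3+6)%7 = 2 → [3, 2, 4, 6, 2, 6, 0]
j=5: row[5] = (6+2)%7 = 1 → [3, 2, 4, 6, 2, 1, 0]
j=6: row[6] = (0+1)%7 = 1 → [3, 2, 4, 6, 2, 1, 1]
sum = 19

19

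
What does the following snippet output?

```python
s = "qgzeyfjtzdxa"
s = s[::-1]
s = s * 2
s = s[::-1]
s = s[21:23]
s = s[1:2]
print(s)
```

reverse → 'axdztjfyezgq'
repeat ×2 → 'axdztjfyezgqaxdztjfyezgq'
reverse → 'qgzeyfjtzdxaqgzeyfjtzdxa'
slice [21:23] → 'dx'
slice [1:2] → 'x'

x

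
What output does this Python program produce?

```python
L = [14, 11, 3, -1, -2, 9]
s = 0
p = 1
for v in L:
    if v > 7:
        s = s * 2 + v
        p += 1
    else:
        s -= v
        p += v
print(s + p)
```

v=14: >7, s = 0*2+14 = 14; p=2
v=11: >7, s = 14*2+11 = 39; p=3
v=3: not >7, s = 39-3 = 36; p=6
v=-1: not >7, s = 36-(-1) = 37; p=5
v=-2: not >7, s = 37-(-2) = 39; p=3
v=9: >7, s = 39*2+9 = 87; p=4
s+p = 87+4 = 91

91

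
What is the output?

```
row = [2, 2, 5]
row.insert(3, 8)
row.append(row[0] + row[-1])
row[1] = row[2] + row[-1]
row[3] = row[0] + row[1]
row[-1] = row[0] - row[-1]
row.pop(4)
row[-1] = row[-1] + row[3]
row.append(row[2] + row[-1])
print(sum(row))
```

insert 8 at 3 → [2, 2, 5, 8]
append row[0]+row[-1] = 2+8 = 10 → [2, 2, 5, 8, 10]
row[1] = row[2]+row[-1] = 5+10 = 15 → [2, 15, 5, 8, 10]
row[3] = row[0]+row[1] = 2+15 = 17 → [2, 15, 5, 17, 10]
row[-1] = row[0]-row[-1] = 2-10 = -8 → [2, 15, 5, 17, -8]
pop(4) removes -8 → [2, 15, 5, 17]
row[-1] = row[-1]+row[3] = 17+17 = 34 → [2, 15, 5, 34]
append row[2]+row[-1] = 5+34 = 39 → [2, 15, 5, 34, 39]
sum = 95

95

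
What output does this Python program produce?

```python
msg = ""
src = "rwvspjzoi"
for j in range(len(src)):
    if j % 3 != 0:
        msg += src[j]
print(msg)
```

j=0: skip
j=1: add 'w' → 'w'
j=2: add 'v' → 'wv'
j=3: skip
j=4: add 'p' → 'wvp'
j=5: add 'j' → 'wvpj'
j=6: skip
j=7: add 'o' → 'wvpjo'
j=8: add 'i' → 'wvpjoi'

wvpjoi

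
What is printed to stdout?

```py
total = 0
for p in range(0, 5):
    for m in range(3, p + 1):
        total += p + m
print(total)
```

21

p=3,m=3: total = 0+6 = 6
p=4,m=3: total = 6+7 = 13
p=4,m=4: total = 13+8 = 21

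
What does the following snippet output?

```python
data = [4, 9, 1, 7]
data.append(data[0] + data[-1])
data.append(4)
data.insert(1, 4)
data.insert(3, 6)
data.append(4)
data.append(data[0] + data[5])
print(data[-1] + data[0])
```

append data[0]+data[-1] = 4+7 = 11 → [4, 9, 1, 7, 11]
append 4 → [4, 9, 1, 7, 11, 4]
insert 4 at 1 → [4, 4, 9, 1, 7, 11, 4]
insert 6 at 3 → [4, 4, 9, 6, 1, 7, 11, 4]
append 4 → [4, 4, 9, 6, 1, 7, 11, 4, 4]
append data[0]+data[5] = 4+7 = 11 → [4, 4, 9, 6, 1, 7, 11, 4, 4, 11]
data[-1]+data[0] = 11+4 = 15

15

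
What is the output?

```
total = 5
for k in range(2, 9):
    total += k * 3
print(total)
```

110

k=2: total = 5+2*3 = 11
k=3: total = 11+3*3 = 20
k=4: total = 20+4*3 = 32
k=5: total = 32+5*3 = 47
k=6: total = 47+6*3 = 65
k=7: total = 65+7*3 = 86
k=8: total = 86+8*3 = 110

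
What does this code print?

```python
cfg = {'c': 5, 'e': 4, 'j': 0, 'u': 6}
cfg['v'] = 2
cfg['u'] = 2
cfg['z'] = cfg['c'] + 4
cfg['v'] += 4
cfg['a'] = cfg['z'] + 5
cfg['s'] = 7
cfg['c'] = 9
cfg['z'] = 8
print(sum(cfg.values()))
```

50

cfg['v'] = 2 → {'c': 5, 'e': 4, 'j': 0, 'u': 6, 'v': 2}
cfg['u'] = 2 → {'c': 5, 'e': 4, 'j': 0, 'u': 2, 'v': 2}
cfg['z'] = cfg['c']+4 = 9 → {'c': 5, 'e': 4, 'j': 0, 'u': 2, 'v': 2, 'z': 9}
cfg['v'] = 2+4 = 6 → {'c': 5, 'e': 4, 'j': 0, 'u': 2, 'v': 6, 'z': 9}
cfg['a'] = cfg['z']+5 = 14 → {'c': 5, 'e': 4, 'j': 0, 'u': 2, 'v': 6, 'z': 9, 'a': 14}
cfg['s'] = 7 → {'c': 5, 'e': 4, 'j': 0, 'u': 2, 'v': 6, 'z': 9, 'a': 14, 's': 7}
cfg['c'] = 9 → {'c': 9, 'e': 4, 'j': 0, 'u': 2, 'v': 6, 'z': 9, 'a': 14, 's': 7}
cfg['z'] = 8 → {'c': 9, 'e': 4, 'j': 0, 'u': 2, 'v': 6, 'z': 8, 'a': 14, 's': 7}
sum of values = 50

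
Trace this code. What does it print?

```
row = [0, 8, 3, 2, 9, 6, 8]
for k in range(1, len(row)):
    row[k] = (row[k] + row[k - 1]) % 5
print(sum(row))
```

k=1: row[1] = (8+0)%5 = 3 → [0, 3, 3, 2, 9, 6, 8]
k=2: row[2] = (3+3)%5 = 1 → [0, 3, 1, 2, 9, 6, 8]
k=3: row[3] = (2+1)%5 = 3 → [0, 3, 1, 3, 9, 6, 8]
k=4: row[4] = (9+3)%5 = 2 → [0, 3, 1, 3, 2, 6, 8]
k=5: row[5] = (6+2)%5 = 3 → [0, 3, 1, 3, 2, 3, 8]
k=6: row[6] = (8+3)%5 = 1 → [0, 3, 1, 3, 2, 3, 1]
sum = 13

13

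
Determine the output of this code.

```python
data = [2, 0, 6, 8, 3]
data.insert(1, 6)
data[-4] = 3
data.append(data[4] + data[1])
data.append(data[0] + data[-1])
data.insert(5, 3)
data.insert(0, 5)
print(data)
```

[5, 2, 6, 3, 6, 8, 3, 3, 14, 16]

insert 6 at 1 → [2, 6, 0, 6, 8, 3]
data[-4] = 3 → [2, 6, 3, 6, 8, 3]
append data[4]+data[1] = 8+6 = 14 → [2, 6, 3, 6, 8, 3, 14]
append data[0]+data[-1] = 2+14 = 16 → [2, 6, 3, 6, 8, 3, 14, 16]
insert 3 at 5 → [2, 6, 3, 6, 8, 3, 3, 14, 16]
insert 5 at 0 → [5, 2, 6, 3, 6, 8, 3, 3, 14, 16]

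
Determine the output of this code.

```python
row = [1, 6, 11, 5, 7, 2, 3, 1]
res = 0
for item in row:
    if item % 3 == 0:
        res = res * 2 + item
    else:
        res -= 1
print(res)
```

item=1: not %3==0, res = 0-1 = -1
item=6: %3==0, res = (-1)*2+6 = 4
item=11: not %3==0, res = 4-1 = 3
item=5: not %3==0, res = 3-1 = 2
item=7: not %3==0, res = 2-1 = 1
item=2: not %3==0, res = 1-1 = 0
item=3: %3==0, res = 0*2+3 = 3
item=1: not %3==0, res = 3-1 = 2

2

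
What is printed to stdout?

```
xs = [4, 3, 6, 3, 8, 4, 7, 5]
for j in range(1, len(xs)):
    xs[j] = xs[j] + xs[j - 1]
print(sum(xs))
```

j=1: xs[1] = 3+4 = 7 → [4, 7, 6, 3, 8, 4, 7, 5]
j=2: xs[2] = 6+7 = 13 → [4, 7, 13, 3, 8, 4, 7, 5]
j=3: xs[3] = 3+13 = 16 → [4, 7, 13, 16, 8, 4, 7, 5]
j=4: xs[4] = 8+16 = 24 → [4, 7, 13, 16, 24, 4, 7, 5]
j=5: xs[5] = 4+24 = 28 → [4, 7, 13, 16, 24, 28, 7, 5]
j=6: xs[6] = 7+28 = 35 → [4, 7, 13, 16, 24, 28, 35, 5]
j=7: xs[7] = 5+35 = 40 → [4, 7, 13, 16, 24, 28, 35, 40]
sum = 167

167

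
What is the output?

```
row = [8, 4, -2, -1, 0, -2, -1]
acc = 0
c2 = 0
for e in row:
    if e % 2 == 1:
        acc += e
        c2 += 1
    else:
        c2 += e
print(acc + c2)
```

8

e=8: not odd; c2=8
e=4: not odd; c2=12
e=-2: not odd; c2=10
e=-1: odd, acc = 0+(-1) = -1; c2=11
e=0: not odd; c2=11
e=-2: not odd; c2=9
e=-1: odd, acc = (-1)+(-1) = -2; c2=10
acc+c2 = (-2)+10 = 8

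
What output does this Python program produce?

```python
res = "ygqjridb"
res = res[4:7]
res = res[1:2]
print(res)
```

slice [4:7] → 'rid'
slice [1:2] → 'i'

i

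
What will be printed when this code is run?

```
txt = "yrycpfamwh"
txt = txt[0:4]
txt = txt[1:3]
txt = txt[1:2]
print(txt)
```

y

slice [0:4] → 'yryc'
slice [1:3] → 'ry'
slice [1:2] → 'y'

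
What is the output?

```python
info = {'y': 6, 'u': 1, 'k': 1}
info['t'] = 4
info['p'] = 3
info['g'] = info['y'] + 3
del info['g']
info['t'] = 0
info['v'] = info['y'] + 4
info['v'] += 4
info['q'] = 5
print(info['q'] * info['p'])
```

15

info['t'] = 4 → {'y': 6, 'u': 1, 'k': 1, 't': 4}
info['p'] = 3 → {'y': 6, 'u': 1, 'k': 1, 't': 4, 'p': 3}
info['g'] = info['y']+3 = 9 → {'y': 6, 'u': 1, 'k': 1, 't': 4, 'p': 3, 'g': 9}
del 'g' → {'y': 6, 'u': 1, 'k': 1, 't': 4, 'p': 3}
info['t'] = 0 → {'y': 6, 'u': 1, 'k': 1, 't': 0, 'p': 3}
info['v'] = info['y']+4 = 10 → {'y': 6, 'u': 1, 'k': 1, 't': 0, 'p': 3, 'v': 10}
info['v'] = 10+4 = 14 → {'y': 6, 'u': 1, 'k': 1, 't': 0, 'p': 3, 'v': 14}
info['q'] = 5 → {'y': 6, 'u': 1, 'k': 1, 't': 0, 'p': 3, 'v': 14, 'q': 5}
info['q']*info['p'] = 5*3 = 15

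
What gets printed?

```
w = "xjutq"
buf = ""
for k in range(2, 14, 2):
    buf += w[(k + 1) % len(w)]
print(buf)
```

txuqjt

k=2: add w[3]='t' → 't'
k=4: add w[0]='x' → 'tx'
k=6: add w[2]='u' → 'txu'
k=8: add w[4]='q' → 'txuq'
k=10: add w[1]='j' → 'txuqj'
k=12: add w[3]='t' → 'txuqjt'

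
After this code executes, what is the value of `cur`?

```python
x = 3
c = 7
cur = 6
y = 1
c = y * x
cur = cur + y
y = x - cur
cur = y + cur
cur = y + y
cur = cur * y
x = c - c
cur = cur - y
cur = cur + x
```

36

c = 1*3 = 3
cur = 6+1 = 7
y = 3-7 = -4
cur = (-4)+7 = 3
cur = (-4)+(-4) = -8
cur = (-8)*(-4) = 32
x = 3-3 = 0
cur = 32-(-4) = 36
cur = 36+0 = 36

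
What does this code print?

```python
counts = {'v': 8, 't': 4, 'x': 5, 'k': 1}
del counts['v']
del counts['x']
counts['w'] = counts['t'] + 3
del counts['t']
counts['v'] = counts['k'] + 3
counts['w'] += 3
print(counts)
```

del 'v' → {'t': 4, 'x': 5, 'k': 1}
del 'x' → {'t': 4, 'k': 1}
counts['w'] = counts['t']+3 = 7 → {'t': 4, 'k': 1, 'w': 7}
del 't' → {'k': 1, 'w': 7}
counts['v'] = counts['k']+3 = 4 → {'k': 1, 'w': 7, 'v': 4}
counts['w'] = 7+3 = 10 → {'k': 1, 'w': 10, 'v': 4}

{'k': 1, 'w': 10, 'v': 4}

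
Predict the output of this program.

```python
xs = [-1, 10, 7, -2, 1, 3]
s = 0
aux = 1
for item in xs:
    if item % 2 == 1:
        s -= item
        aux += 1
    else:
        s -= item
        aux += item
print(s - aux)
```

-31

item=-1: odd, s = 0-(-1) = 1; aux=2
item=10: not odd, s = 1-10 = -9; aux=12
item=7: odd, s = (-9)-7 = -16; aux=13
item=-2: not odd, s = (-16)-(-2) = -14; aux=11
item=1: odd, s = (-14)-1 = -15; aux=12
item=3: odd, s = (-15)-3 = -18; aux=13
s-aux = (-18)-13 = -31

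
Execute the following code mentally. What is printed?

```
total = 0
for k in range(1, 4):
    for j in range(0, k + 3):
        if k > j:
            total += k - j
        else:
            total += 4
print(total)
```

k=1,j=0: 1>0, total = 0+1 = 1
k=1,j=1: not 1>1, total = 1+4 = 5
k=1,j=2: not 1>2, total = 5+4 = 9
k=1,j=3: not 1>3, total = 9+4 = 13
k=2,j=0: 2>0, total = 13+2 = 15
k=2,j=1: 2>1, total = 15+1 = 16
k=2,j=2: not 2>2, total = 16+4 = 20
k=2,j=3: not 2>3, total = 20+4 = 24
k=2,j=4: not 2>4, total = 24+4 = 28
k=3,j=0: 3>0, total = 28+3 = 31
k=3,j=1: 3>1, total = 31+2 = 33
k=3,j=2: 3>2, total = 33+1 = 34
k=3,j=3: not 3>3, total = 34+4 = 38
k=3,j=4: not 3>4, total = 38+4 = 42
k=3,j=5: not 3>5, total = 42+4 = 46

46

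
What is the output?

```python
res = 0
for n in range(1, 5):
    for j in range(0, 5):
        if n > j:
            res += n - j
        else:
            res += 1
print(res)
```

30

n=1,j=0: 1>0, res = 0+1 = 1
n=1,j=1: not 1>1, res = 1+1 = 2
n=1,j=2: not 1>2, res = 2+1 = 3
n=1,j=3: not 1>3, res = 3+1 = 4
n=1,j=4: not 1>4, res = 4+1 = 5
n=2,j=0: 2>0, res = 5+2 = 7
n=2,j=1: 2>1, res = 7+1 = 8
n=2,j=2: not 2>2, res = 8+1 = 9
n=2,j=3: not 2>3, res = 9+1 = 10
n=2,j=4: not 2>4, res = 10+1 = 11
n=3,j=0: 3>0, res = 11+3 = 14
n=3,j=1: 3>1, res = 14+2 = 16
n=3,j=2: 3>2, res = 16+1 = 17
n=3,j=3: not 3>3, res = 17+1 = 18
n=3,j=4: not 3>4, res = 18+1 = 19
n=4,j=0: 4>0, res = 19+4 = 23
n=4,j=1: 4>1, res = 23+3 = 26
n=4,j=2: 4>2, res = 26+2 = 28
n=4,j=3: 4>3, res = 28+1 = 29
n=4,j=4: not 4>4, res = 29+1 = 30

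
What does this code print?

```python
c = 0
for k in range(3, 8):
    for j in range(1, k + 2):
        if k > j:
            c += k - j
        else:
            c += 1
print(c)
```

65

k=3,j=1: 3>1, c = 0+2 = 2
k=3,j=2: 3>2, c = 2+1 = 3
k=3,j=3: not 3>3, c = 3+1 = 4
k=3,j=4: not 3>4, c = 4+1 = 5
k=4,j=1: 4>1, c = 5+3 = 8
k=4,j=2: 4>2, c = 8+2 = 10
k=4,j=3: 4>3, c = 10+1 = 11
k=4,j=4: not 4>4, c = 11+1 = 12
k=4,j=5: not 4>5, c = 12+1 = 13
k=5,j=1: 5>1, c = 13+4 = 17
k=5,j=2: 5>2, c = 17+3 = 20
k=5,j=3: 5>3, c = 20+2 = 22
k=5,j=4: 5>4, c = 22+1 = 23
k=5,j=5: not 5>5, c = 23+1 = 24
k=5,j=6: not 5>6, c = 24+1 = 25
k=6,j=1: 6>1, c = 25+5 = 30
k=6,j=2: 6>2, c = 30+4 = 34
k=6,j=3: 6>3, c = 34+3 = 37
k=6,j=4: 6>4, c = 37+2 = 39
k=6,j=5: 6>5, c = 39+1 = 40
k=6,j=6: not 6>6, c = 40+1 = 41
k=6,j=7: not 6>7, c = 41+1 = 42
k=7,j=1: 7>1, c = 42+6 = 48
k=7,j=2: 7>2, c = 48+5 = 53
k=7,j=3: 7>3, c = 53+4 = 57
k=7,j=4: 7>4, c = 57+3 = 60
k=7,j=5: 7>5, c = 60+2 = 62
k=7,j=6: 7>6, c = 62+1 = 63
k=7,j=7: not 7>7, c = 63+1 = 64
k=7,j=8: not 7>8, c = 64+1 = 65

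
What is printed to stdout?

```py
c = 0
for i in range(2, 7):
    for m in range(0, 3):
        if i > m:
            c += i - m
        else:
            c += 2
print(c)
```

i=2,m=0: 2>0, c = 0+2 = 2
i=2,m=1: 2>1, c = 2+1 = 3
i=2,m=2: not 2>2, c = 3+2 = 5
i=3,m=0: 3>0, c = 5+3 = 8
i=3,m=1: 3>1, c = 8+2 = 10
i=3,m=2: 3>2, c = 10+1 = 11
i=4,m=0: 4>0, c = 11+4 = 15
i=4,m=1: 4>1, c = 15+3 = 18
i=4,m=2: 4>2, c = 18+2 = 20
i=5,m=0: 5>0, c = 20+5 = 25
i=5,m=1: 5>1, c = 25+4 = 29
i=5,m=2: 5>2, c = 29+3 = 32
i=6,m=0: 6>0, c = 32+6 = 38
i=6,m=1: 6>1, c = 38+5 = 43
i=6,m=2: 6>2, c = 43+4 = 47

47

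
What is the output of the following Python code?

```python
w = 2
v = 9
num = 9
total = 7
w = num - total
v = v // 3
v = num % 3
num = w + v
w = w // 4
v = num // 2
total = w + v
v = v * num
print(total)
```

w = 9-7 = 2
v = 9//3 = 3
v = 9%3 = 0
num = 2+0 = 2
w = 2//4 = 0
v = 2//2 = 1
total = 0+1 = 1
v = 1*2 = 2

1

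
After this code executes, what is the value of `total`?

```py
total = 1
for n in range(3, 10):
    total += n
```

43

n=3: total = 1+3 = 4
n=4: total = 4+4 = 8
n=5: total = 8+5 = 13
n=6: total = 13+6 = 19
n=7: total = 19+7 = 26
n=8: total = 26+8 = 34
n=9: total = 34+9 = 43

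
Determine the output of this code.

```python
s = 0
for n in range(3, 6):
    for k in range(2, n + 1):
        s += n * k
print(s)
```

n=3,k=2: s = 0+6 = 6
n=3,k=3: s = 6+9 = 15
n=4,k=2: s = 15+8 = 23
n=4,k=3: s = 23+12 = 35
n=4,k=4: s = 35+16 = 51
n=5,k=2: s = 51+10 = 61
n=5,k=3: s = 61+15 = 76
n=5,k=4: s = 76+20 = 96
n=5,k=5: s = 96+25 = 121

121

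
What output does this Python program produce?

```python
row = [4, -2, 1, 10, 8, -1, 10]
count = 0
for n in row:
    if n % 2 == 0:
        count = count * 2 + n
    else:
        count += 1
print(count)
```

n=4: even, count = 0*2+4 = 4
n=-2: even, count = 4*2+(-2) = 6
n=1: not even, count = 6+1 = 7
n=10: even, count = 7*2+10 = 24
n=8: even, count = 24*2+8 = 56
n=-1: not even, count = 56+1 = 57
n=10: even, count = 57*2+10 = 124

124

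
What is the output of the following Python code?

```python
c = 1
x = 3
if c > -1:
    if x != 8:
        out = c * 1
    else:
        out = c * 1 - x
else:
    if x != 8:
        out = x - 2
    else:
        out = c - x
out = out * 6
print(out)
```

c=1, x=3
c > -1 is True; x != 8 is True
→ out = c * 1 = 1
out = 1*6 = 6

6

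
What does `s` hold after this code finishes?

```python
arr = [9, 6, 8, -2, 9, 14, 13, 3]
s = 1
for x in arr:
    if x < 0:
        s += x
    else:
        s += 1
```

6

x=9: not <0, s = 1+1 = 2
x=6: not <0, s = 2+1 = 3
x=8: not <0, s = 3+1 = 4
x=-2: <0, s = 4+(-2) = 2
x=9: not <0, s = 2+1 = 3
x=14: not <0, s = 3+1 = 4
x=13: not <0, s = 4+1 = 5
x=3: not <0, s = 5+1 = 6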